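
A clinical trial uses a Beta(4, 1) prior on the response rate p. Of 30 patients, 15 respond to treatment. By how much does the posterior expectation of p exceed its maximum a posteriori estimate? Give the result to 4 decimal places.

-0.0026

Posterior: Beta(4+15, 1+15) = Beta(19, 16).
Mode = (19−1)/(19+16−2) = 18/33 = 0.5455.
Mean = 19/(19+16) = 19/35 = 0.5429.
Difference = 0.5429 − 0.5455 = -0.0026.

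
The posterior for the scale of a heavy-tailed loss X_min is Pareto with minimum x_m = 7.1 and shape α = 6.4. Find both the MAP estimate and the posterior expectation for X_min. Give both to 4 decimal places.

MAP = 7.1000; posterior mean = 8.4148

The Pareto density is strictly decreasing on [x_m, ∞), so the mode is x_m = 7.1000.
Mean = α·x_m/(α−1) = 6.4·7.1/5.4 = 8.4148.
The posterior is right-skewed, so the mean exceeds the mode.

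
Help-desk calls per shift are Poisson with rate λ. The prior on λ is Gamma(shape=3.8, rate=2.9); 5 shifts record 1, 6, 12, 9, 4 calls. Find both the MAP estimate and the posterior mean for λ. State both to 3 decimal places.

λ_MAP = 4.405, E[λ|data] = 4.532

Σ counts = 32. Posterior: Gamma(shape = 3.8+32 = 35.8, rate = 2.9+5 = 7.9).
Mode = (α−1)/β = 34.8/7.9 = 4.405.
Mean = α/β = 35.8/7.9 = 4.532.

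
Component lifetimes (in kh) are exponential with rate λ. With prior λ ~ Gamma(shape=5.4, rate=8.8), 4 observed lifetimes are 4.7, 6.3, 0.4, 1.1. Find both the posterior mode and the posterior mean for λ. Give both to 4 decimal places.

MAP = 0.3944, posterior mean = 0.4413

Σ times = 12.5. Posterior: Gamma(shape = 5.4+4 = 9.4, rate = 8.8+12.5 = 21.3).
Mode = (α−1)/β = 8.4/21.3 = 0.3944.
Mean = α/β = 9.4/21.3 = 0.4413.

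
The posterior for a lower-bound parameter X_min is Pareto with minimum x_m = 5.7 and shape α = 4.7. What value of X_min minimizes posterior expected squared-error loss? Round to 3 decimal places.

7.241

The Pareto density is strictly decreasing on [x_m, ∞), so the mode is x_m = 5.700.
Mean = α·x_m/(α−1) = 4.7·5.7/3.7 = 7.241.
Squared-error loss ⇒ the optimal estimator is the posterior mean.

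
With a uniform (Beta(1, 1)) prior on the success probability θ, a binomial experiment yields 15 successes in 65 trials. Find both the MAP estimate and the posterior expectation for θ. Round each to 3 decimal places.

Posterior: Beta(1+15, 1+50) = Beta(16, 51).
Mode = (16−1)/(16+51−2) = 15/65 = 0.231.
Mean = 16/(16+51) = 16/67 = 0.239.

θ_MAP = 0.231, E[θ|data] = 0.239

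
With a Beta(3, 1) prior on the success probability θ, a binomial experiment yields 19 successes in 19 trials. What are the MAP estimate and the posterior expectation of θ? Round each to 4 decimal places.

Posterior: Beta(3+19, 1+0) = Beta(22, 1).
Since β = 1 ≤ 1 and α > 1, the Beta density is monotone increasing on [0,1]; the mode is at 1.
Mean = 22/(22+1) = 0.9565.

MAP = 1.0000; posterior mean = 0.9565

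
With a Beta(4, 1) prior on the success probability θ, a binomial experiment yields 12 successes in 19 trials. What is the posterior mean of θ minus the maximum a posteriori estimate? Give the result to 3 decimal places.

-0.015

Posterior: Beta(4+12, 1+7) = Beta(16, 8).
Mode = (16−1)/(16+8−2) = 15/22 = 0.682.
Mean = 16/(16+8) = 16/24 = 0.667.
Difference = 0.667 − 0.682 = -0.015.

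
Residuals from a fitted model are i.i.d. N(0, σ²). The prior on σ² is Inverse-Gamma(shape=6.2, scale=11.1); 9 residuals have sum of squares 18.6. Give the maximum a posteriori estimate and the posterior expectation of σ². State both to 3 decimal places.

MAP = 1.744; posterior mean = 2.103

Posterior: Inverse-Gamma(shape = 6.2+9/2 = 10.7, scale = 11.1+18.6/2 = 20.4).
Mode = β/(α+1) = 20.4/11.7 = 1.744.
Mean = β/(α−1) = 20.4/9.7 = 2.103.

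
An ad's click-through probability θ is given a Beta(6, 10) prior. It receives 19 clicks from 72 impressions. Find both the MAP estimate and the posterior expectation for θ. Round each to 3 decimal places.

MAP = 0.279; posterior mean = 0.284

Posterior: Beta(6+19, 10+53) = Beta(25, 63).
Mode = (25−1)/(25+63−2) = 24/86 = 0.279.
Mean = 25/(25+63) = 25/88 = 0.284.
Right-skewed posterior ⇒ mode < mean.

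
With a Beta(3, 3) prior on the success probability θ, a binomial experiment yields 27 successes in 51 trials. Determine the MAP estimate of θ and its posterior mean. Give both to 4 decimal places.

Posterior: Beta(3+27, 3+24) = Beta(30, 27).
Mode = (30−1)/(30+27−2) = 29/55 = 0.5273.
Mean = 30/(30+27) = 30/57 = 0.5263.

MAP = 0.5273; posterior mean = 0.5263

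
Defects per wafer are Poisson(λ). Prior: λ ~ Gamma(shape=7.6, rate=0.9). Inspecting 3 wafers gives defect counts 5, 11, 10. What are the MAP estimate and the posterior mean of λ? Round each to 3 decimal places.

MAP estimate = 8.359, posterior mean = 8.615

Σ counts = 26. Posterior: Gamma(shape = 7.6+26 = 33.6, rate = 0.9+3 = 3.9).
Mode = (α−1)/β = 32.6/3.9 = 8.359.
Mean = α/β = 33.6/3.9 = 8.615.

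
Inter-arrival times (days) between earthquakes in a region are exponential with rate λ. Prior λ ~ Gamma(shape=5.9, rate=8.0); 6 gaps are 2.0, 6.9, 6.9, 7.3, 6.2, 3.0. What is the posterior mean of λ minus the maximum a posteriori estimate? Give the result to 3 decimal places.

Σ times = 32.3. Posterior: Gamma(shape = 5.9+6 = 11.9, rate = 8.0+32.3 = 40.3).
Mode = (α−1)/β = 10.9/40.3 = 0.270.
Mean = α/β = 11.9/40.3 = 0.295.
Difference = 0.295 − 0.270 = 0.025.
Right-skewed posterior ⇒ mode < mean.

0.025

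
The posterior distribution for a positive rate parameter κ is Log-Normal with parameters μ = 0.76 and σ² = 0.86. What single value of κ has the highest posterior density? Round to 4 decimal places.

Mode = exp(μ − σ²) = exp(-0.10) = 0.9048.
Mean = exp(μ + σ²/2) = exp(1.190) = 3.2871.
This is the posterior mode — the MAP estimate.

0.9048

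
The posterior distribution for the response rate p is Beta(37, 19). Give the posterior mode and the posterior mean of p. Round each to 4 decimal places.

MAP: 0.6667. Posterior mean: 0.6607.

Mode = (37−1)/(37+19−2) = 36/54 = 0.6667.
Mean = 37/(37+19) = 37/56 = 0.6607.
The mean is pulled below the mode by the posterior's left skew.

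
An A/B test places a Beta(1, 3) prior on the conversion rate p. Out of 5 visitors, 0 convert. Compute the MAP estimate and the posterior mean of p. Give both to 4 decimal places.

MAP: 0.0000. Posterior mean: 0.1111.

Posterior: Beta(1+0, 3+5) = Beta(1, 8).
Since α = 1 ≤ 1 and β > 1, the Beta density is monotone decreasing on [0,1]; the mode is at 0.
Mean = 1/(1+8) = 0.1111.
Mean > mode: the posterior has a right tail.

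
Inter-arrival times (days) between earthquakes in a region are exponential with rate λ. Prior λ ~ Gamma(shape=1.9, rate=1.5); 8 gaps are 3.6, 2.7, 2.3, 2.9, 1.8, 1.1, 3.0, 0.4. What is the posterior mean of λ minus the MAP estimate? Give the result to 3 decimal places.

Σ times = 17.8. Posterior: Gamma(shape = 1.9+8 = 9.9, rate = 1.5+17.8 = 19.3).
Mode = (α−1)/β = 8.9/19.3 = 0.461.
Mean = α/β = 9.9/19.3 = 0.513.
Difference = 0.513 − 0.461 = 0.052.

0.052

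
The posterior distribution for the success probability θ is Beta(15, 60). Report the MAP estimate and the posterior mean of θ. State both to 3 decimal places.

Mode = (15−1)/(15+60−2) = 14/73 = 0.192.
Mean = 15/(15+60) = 15/75 = 0.200.

θ_MAP = 0.192, E[θ|data] = 0.200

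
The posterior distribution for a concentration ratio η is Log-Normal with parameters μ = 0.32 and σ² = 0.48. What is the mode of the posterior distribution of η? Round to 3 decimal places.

0.852

Mode = exp(μ − σ²) = exp(-0.16) = 0.852.
Mean = exp(μ + σ²/2) = exp(0.560) = 1.751.
This is the posterior mode — the MAP estimate.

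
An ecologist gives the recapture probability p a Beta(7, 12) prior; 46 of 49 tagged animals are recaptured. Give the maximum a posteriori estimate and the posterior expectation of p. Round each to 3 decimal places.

p_MAP = 0.788, E[p|data] = 0.779

Posterior: Beta(7+46, 12+3) = Beta(53, 15).
Mode = (53−1)/(53+15−2) = 52/66 = 0.788.
Mean = 53/(53+15) = 53/68 = 0.779.
Mode > mean: the posterior has a left tail.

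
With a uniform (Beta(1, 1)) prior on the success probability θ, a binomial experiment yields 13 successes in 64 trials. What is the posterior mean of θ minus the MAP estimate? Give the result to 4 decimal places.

0.0090

Posterior: Beta(1+13, 1+51) = Beta(14, 52).
Mode = (14−1)/(14+52−2) = 13/64 = 0.2031.
With a flat prior the MAP equals the MLE, 13/64.
Mean = 14/(14+52) = 14/66 = 0.2121.
Difference = 0.2121 − 0.2031 = 0.0090.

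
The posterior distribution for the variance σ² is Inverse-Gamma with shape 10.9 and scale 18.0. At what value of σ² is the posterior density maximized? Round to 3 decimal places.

Mode = β/(α+1) = 18.0/11.9 = 1.513.
Mean = β/(α−1) = 18.0/9.9 = 1.818.
This is the posterior mode — the MAP estimate.

1.513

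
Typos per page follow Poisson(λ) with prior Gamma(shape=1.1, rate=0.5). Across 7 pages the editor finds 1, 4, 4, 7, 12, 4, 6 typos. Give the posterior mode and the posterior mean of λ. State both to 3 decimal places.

MAP = 5.080; posterior mean = 5.213

Σ counts = 38. Posterior: Gamma(shape = 1.1+38 = 39.1, rate = 0.5+7 = 7.5).
Mode = (α−1)/β = 38.1/7.5 = 5.080.
Mean = α/β = 39.1/7.5 = 5.213.
Right-skewed posterior ⇒ mode < mean.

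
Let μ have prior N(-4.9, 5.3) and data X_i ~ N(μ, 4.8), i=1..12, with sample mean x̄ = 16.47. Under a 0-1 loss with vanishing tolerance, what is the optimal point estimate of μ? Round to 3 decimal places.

Posterior for μ is Normal. Precision-weighted mean: (1/5.3·-4.9 + 12/4.8·16.47) / (1/5.3 + 12/4.8) = 14.970.
A Normal posterior is symmetric, so mode = mean.
This is the posterior mode — the MAP estimate.

14.970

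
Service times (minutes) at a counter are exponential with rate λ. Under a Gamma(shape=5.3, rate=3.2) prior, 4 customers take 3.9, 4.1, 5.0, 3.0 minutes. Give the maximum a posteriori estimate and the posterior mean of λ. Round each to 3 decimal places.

Σ times = 16.0. Posterior: Gamma(shape = 5.3+4 = 9.3, rate = 3.2+16.0 = 19.2).
Mode = (α−1)/β = 8.3/19.2 = 0.432.
Mean = α/β = 9.3/19.2 = 0.484.

MAP = 0.432; posterior mean = 0.484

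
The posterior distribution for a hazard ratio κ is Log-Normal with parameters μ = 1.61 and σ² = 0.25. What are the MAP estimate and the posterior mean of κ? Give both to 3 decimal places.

Mode = exp(μ − σ²) = exp(1.36) = 3.896.
Mean = exp(μ + σ²/2) = exp(1.735) = 5.669.

MAP = 3.896; posterior mean = 5.669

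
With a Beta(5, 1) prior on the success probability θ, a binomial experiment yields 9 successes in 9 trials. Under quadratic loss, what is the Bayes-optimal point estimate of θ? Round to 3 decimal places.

Posterior: Beta(5+9, 1+0) = Beta(14, 1).
Since β = 1 ≤ 1 and α > 1, the Beta density is monotone increasing on [0,1]; the mode is at 1.
Mean = 14/(14+1) = 0.933.
Quadratic loss ⇒ the optimal estimator is the posterior mean.

0.933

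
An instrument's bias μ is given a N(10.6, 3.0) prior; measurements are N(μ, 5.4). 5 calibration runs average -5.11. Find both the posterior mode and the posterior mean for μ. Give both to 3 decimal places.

Posterior for μ is Normal. Precision-weighted mean: (1/3.0·10.6 + 5/5.4·-5.11) / (1/3.0 + 5/5.4) = -0.951.
A Normal posterior is symmetric, so mode = mean.

MAP: -0.951. Posterior mean: -0.951.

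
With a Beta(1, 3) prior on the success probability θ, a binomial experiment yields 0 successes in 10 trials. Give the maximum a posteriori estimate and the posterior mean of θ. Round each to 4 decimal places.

Posterior: Beta(1+0, 3+10) = Beta(1, 13).
Since α = 1 ≤ 1 and β > 1, the Beta density is monotone decreasing on [0,1]; the mode is at 0.
Mean = 1/(1+13) = 0.0714.
The mean is pulled above the mode by the posterior's right skew.

θ_MAP = 0.0000, E[θ|data] = 0.0714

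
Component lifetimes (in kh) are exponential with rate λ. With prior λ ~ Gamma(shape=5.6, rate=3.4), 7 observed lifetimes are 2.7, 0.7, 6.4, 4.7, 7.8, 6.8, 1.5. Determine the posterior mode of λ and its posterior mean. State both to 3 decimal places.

MAP: 0.341. Posterior mean: 0.371.

Σ times = 30.6. Posterior: Gamma(shape = 5.6+7 = 12.6, rate = 3.4+30.6 = 34.0).
Mode = (α−1)/β = 11.6/34.0 = 0.341.
Mean = α/β = 12.6/34.0 = 0.371.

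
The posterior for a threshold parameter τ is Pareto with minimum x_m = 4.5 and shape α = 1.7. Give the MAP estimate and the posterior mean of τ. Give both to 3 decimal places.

MAP estimate = 4.500, posterior mean = 10.929

The Pareto density is strictly decreasing on [x_m, ∞), so the mode is x_m = 4.500.
Mean = α·x_m/(α−1) = 1.7·4.5/0.7 = 10.929.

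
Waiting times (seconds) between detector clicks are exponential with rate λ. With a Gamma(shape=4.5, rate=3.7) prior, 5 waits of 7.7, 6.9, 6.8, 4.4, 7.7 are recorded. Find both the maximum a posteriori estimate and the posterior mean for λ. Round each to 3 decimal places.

λ_MAP = 0.228, E[λ|data] = 0.255

Σ times = 33.5. Posterior: Gamma(shape = 4.5+5 = 9.5, rate = 3.7+33.5 = 37.2).
Mode = (α−1)/β = 8.5/37.2 = 0.228.
Mean = α/β = 9.5/37.2 = 0.255.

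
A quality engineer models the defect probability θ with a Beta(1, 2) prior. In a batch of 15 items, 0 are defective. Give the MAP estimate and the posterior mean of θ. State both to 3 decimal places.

Posterior: Beta(1+0, 2+15) = Beta(1, 17).
Since α = 1 ≤ 1 and β > 1, the Beta density is monotone decreasing on [0,1]; the mode is at 0.
Mean = 1/(1+17) = 0.056.
Mean > mode: the posterior has a right tail.

MAP estimate = 0.000, posterior mean = 0.056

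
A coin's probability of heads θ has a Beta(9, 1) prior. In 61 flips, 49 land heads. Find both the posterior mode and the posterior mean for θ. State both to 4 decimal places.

Posterior: Beta(9+49, 1+12) = Beta(58, 13).
Mode = (58−1)/(58+13−2) = 57/69 = 0.8261.
Mean = 58/(58+13) = 58/71 = 0.8169.

θ_MAP = 0.8261, E[θ|data] = 0.8169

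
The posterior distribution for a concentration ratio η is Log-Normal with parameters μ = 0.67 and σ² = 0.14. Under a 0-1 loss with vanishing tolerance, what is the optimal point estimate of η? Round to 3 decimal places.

1.699

Mode = exp(μ − σ²) = exp(0.53) = 1.699.
Mean = exp(μ + σ²/2) = exp(0.740) = 2.096.
This is the posterior mode — the MAP estimate.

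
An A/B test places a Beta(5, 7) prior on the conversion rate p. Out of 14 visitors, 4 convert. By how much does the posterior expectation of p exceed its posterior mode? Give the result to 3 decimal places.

0.013

Posterior: Beta(5+4, 7+10) = Beta(9, 17).
Mode = (9−1)/(9+17−2) = 8/24 = 0.333.
Mean = 9/(9+17) = 9/26 = 0.346.
Difference = 0.346 − 0.333 = 0.013.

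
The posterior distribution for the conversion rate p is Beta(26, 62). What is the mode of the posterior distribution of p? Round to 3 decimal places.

0.291

Mode = (26−1)/(26+62−2) = 25/86 = 0.291.
Mean = 26/(26+62) = 26/88 = 0.295.
This is the posterior mode — the MAP estimate.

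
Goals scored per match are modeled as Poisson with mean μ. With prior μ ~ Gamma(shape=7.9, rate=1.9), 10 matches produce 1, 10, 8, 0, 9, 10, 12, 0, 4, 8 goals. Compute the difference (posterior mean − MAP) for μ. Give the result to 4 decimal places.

Σ counts = 62. Posterior: Gamma(shape = 7.9+62 = 69.9, rate = 1.9+10 = 11.9).
Mode = (α−1)/β = 68.9/11.9 = 5.7899.
Mean = α/β = 69.9/11.9 = 5.8739.
Difference = 5.8739 − 5.7899 = 0.0840.

0.0840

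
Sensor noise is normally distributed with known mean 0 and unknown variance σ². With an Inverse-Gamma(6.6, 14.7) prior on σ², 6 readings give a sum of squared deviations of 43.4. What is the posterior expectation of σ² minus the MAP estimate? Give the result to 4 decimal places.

0.7986

Posterior: Inverse-Gamma(shape = 6.6+6/2 = 9.6, scale = 14.7+43.4/2 = 36.4).
Mode = β/(α+1) = 36.4/10.6 = 3.4340.
Mean = β/(α−1) = 36.4/8.6 = 4.2326.
Difference = 4.2326 − 3.4340 = 0.7986.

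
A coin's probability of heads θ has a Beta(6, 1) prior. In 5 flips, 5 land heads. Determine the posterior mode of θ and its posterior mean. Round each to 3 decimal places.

θ_MAP = 1.000, E[θ|data] = 0.917

Posterior: Beta(6+5, 1+0) = Beta(11, 1).
Since β = 1 ≤ 1 and α > 1, the Beta density is monotone increasing on [0,1]; the mode is at 1.
Mean = 11/(11+1) = 0.917.
The posterior is left-skewed, so the mode exceeds the mean.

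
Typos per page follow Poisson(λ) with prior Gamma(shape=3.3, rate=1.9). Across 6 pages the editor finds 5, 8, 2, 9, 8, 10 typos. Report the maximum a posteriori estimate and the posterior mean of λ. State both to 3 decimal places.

Σ counts = 42. Posterior: Gamma(shape = 3.3+42 = 45.3, rate = 1.9+6 = 7.9).
Mode = (α−1)/β = 44.3/7.9 = 5.608.
Mean = α/β = 45.3/7.9 = 5.734.
The posterior is right-skewed, so the mean exceeds the mode.

λ_MAP = 5.608, E[λ|data] = 5.734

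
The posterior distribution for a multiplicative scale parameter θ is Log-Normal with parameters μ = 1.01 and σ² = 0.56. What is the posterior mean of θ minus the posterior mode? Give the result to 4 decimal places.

2.0645

Mode = exp(μ − σ²) = exp(0.45) = 1.5683.
Mean = exp(μ + σ²/2) = exp(1.290) = 3.6328.
Difference = 3.6328 − 1.5683 = 2.0645.
Mean > mode: the posterior has a right tail.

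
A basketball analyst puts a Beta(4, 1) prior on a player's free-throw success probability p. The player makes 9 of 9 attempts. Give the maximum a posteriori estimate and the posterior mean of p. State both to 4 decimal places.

maximum a posteriori estimate = 1.0000, posterior mean = 0.9286

Posterior: Beta(4+9, 1+0) = Beta(13, 1).
Since β = 1 ≤ 1 and α > 1, the Beta density is monotone increasing on [0,1]; the mode is at 1.
Mean = 13/(13+1) = 0.9286.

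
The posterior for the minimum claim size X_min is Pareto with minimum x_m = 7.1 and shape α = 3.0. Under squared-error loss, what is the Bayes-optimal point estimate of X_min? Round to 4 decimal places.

10.6500

The Pareto density is strictly decreasing on [x_m, ∞), so the mode is x_m = 7.1000.
Mean = α·x_m/(α−1) = 3.0·7.1/2.0 = 10.6500.
Squared-error loss ⇒ the optimal estimator is the posterior mean.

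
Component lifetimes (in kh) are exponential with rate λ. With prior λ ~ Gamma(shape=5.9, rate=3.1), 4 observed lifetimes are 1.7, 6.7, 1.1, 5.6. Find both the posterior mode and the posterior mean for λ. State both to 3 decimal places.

Σ times = 15.1. Posterior: Gamma(shape = 5.9+4 = 9.9, rate = 3.1+15.1 = 18.2).
Mode = (α−1)/β = 8.9/18.2 = 0.489.
Mean = α/β = 9.9/18.2 = 0.544.
Mean > mode: the posterior has a right tail.

MAP = 0.489; posterior mean = 0.544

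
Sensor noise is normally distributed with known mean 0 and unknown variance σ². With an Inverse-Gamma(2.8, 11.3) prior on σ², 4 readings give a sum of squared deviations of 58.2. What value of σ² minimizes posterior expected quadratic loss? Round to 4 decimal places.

Posterior: Inverse-Gamma(shape = 2.8+4/2 = 4.8, scale = 11.3+58.2/2 = 40.4).
Mode = β/(α+1) = 40.4/5.8 = 6.9655.
Mean = β/(α−1) = 40.4/3.8 = 10.6316.
Quadratic loss ⇒ the optimal estimator is the posterior mean.

10.6316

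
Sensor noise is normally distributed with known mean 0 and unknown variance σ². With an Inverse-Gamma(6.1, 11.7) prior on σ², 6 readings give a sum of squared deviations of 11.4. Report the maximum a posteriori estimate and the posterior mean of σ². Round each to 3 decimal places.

maximum a posteriori estimate = 1.723, posterior mean = 2.148

Posterior: Inverse-Gamma(shape = 6.1+6/2 = 9.1, scale = 11.7+11.4/2 = 17.4).
Mode = β/(α+1) = 17.4/10.1 = 1.723.
Mean = β/(α−1) = 17.4/8.1 = 2.148.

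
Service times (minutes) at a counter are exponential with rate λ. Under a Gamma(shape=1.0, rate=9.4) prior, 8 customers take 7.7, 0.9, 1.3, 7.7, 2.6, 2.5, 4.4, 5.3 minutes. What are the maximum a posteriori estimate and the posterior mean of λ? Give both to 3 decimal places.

Σ times = 32.4. Posterior: Gamma(shape = 1.0+8 = 9.0, rate = 9.4+32.4 = 41.8).
Mode = (α−1)/β = 8.0/41.8 = 0.191.
Mean = α/β = 9.0/41.8 = 0.215.

λ_MAP = 0.191, E[λ|data] = 0.215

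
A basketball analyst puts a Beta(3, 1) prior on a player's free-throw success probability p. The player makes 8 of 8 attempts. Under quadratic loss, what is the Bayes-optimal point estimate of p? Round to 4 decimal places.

0.9167

Posterior: Beta(3+8, 1+0) = Beta(11, 1).
Since β = 1 ≤ 1 and α > 1, the Beta density is monotone increasing on [0,1]; the mode is at 1.
Mean = 11/(11+1) = 0.9167.
Quadratic loss ⇒ the optimal estimator is the posterior mean.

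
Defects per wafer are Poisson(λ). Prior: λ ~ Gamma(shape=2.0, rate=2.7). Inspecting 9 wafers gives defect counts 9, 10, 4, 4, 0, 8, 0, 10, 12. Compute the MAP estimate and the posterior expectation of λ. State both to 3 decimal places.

Σ counts = 57. Posterior: Gamma(shape = 2.0+57 = 59.0, rate = 2.7+9 = 11.7).
Mode = (α−1)/β = 58.0/11.7 = 4.957.
Mean = α/β = 59.0/11.7 = 5.043.

MAP = 4.957, posterior mean = 5.043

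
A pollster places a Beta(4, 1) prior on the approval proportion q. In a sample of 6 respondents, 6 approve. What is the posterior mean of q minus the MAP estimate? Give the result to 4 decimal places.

-0.0909

Posterior: Beta(4+6, 1+0) = Beta(10, 1).
Since β = 1 ≤ 1 and α > 1, the Beta density is monotone increasing on [0,1]; the mode is at 1.
Mean = 10/(10+1) = 0.9091.
Difference = 0.9091 − 1.0000 = -0.0909.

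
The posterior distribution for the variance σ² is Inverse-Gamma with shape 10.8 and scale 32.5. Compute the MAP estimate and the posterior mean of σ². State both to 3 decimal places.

Mode = β/(α+1) = 32.5/11.8 = 2.754.
Mean = β/(α−1) = 32.5/9.8 = 3.316.
Right-skewed posterior ⇒ mode < mean.

MAP = 2.754, posterior mean = 3.316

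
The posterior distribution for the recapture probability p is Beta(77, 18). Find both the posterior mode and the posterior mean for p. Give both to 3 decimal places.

Mode = (77−1)/(77+18−2) = 76/93 = 0.817.
Mean = 77/(77+18) = 77/95 = 0.811.
Mode > mean: the posterior has a left tail.

MAP: 0.817. Posterior mean: 0.811.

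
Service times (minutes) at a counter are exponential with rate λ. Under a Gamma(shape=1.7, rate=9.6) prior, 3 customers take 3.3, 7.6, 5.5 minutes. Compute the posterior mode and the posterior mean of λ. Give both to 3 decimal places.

Σ times = 16.4. Posterior: Gamma(shape = 1.7+3 = 4.7, rate = 9.6+16.4 = 26.0).
Mode = (α−1)/β = 3.7/26.0 = 0.142.
Mean = α/β = 4.7/26.0 = 0.181.
The posterior is right-skewed, so the mean exceeds the mode.

MAP = 0.142; posterior mean = 0.181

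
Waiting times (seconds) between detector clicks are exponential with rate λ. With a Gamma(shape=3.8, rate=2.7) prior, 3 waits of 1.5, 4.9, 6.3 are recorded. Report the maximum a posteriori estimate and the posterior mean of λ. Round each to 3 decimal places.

maximum a posteriori estimate = 0.377, posterior mean = 0.442

Σ times = 12.7. Posterior: Gamma(shape = 3.8+3 = 6.8, rate = 2.7+12.7 = 15.4).
Mode = (α−1)/β = 5.8/15.4 = 0.377.
Mean = α/β = 6.8/15.4 = 0.442.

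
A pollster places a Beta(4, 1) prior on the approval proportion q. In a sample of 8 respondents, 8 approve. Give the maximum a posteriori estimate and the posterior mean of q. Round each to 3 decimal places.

MAP: 1.000. Posterior mean: 0.923.

Posterior: Beta(4+8, 1+0) = Beta(12, 1).
Since β = 1 ≤ 1 and α > 1, the Beta density is monotone increasing on [0,1]; the mode is at 1.
Mean = 12/(12+1) = 0.923.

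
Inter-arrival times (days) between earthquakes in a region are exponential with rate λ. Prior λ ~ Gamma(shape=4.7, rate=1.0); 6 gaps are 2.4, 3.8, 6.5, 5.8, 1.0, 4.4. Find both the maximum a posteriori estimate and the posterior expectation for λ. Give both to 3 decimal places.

λ_MAP = 0.390, E[λ|data] = 0.430

Σ times = 23.9. Posterior: Gamma(shape = 4.7+6 = 10.7, rate = 1.0+23.9 = 24.9).
Mode = (α−1)/β = 9.7/24.9 = 0.390.
Mean = α/β = 10.7/24.9 = 0.430.
Right-skewed posterior ⇒ mode < mean.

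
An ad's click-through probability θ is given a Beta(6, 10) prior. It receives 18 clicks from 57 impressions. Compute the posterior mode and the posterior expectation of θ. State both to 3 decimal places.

posterior mode = 0.324, posterior expectation = 0.329

Posterior: Beta(6+18, 10+39) = Beta(24, 49).
Mode = (24−1)/(24+49−2) = 23/71 = 0.324.
Mean = 24/(24+49) = 24/73 = 0.329.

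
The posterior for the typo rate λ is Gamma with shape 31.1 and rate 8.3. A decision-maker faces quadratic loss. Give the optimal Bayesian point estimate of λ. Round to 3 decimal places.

3.747

Mode = (α−1)/β = 30.1/8.3 = 3.627.
Mean = α/β = 31.1/8.3 = 3.747.
Quadratic loss ⇒ the optimal estimator is the posterior mean.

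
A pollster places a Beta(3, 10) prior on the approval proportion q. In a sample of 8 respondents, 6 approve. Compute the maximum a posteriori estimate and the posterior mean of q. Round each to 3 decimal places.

MAP: 0.421. Posterior mean: 0.429.

Posterior: Beta(3+6, 10+2) = Beta(9, 12).
Mode = (9−1)/(9+12−2) = 8/19 = 0.421.
Mean = 9/(9+12) = 9/21 = 0.429.
The mean is pulled above the mode by the posterior's right skew.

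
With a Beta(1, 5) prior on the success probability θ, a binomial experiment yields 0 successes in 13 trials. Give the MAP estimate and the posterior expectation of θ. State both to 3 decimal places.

MAP = 0.000, posterior mean = 0.053

Posterior: Beta(1+0, 5+13) = Beta(1, 18).
Since α = 1 ≤ 1 and β > 1, the Beta density is monotone decreasing on [0,1]; the mode is at 0.
Mean = 1/(1+18) = 0.053.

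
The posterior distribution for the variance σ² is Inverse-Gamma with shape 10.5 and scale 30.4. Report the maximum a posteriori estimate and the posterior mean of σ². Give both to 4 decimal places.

σ²_MAP = 2.6435, E[σ²|data] = 3.2000

Mode = β/(α+1) = 30.4/11.5 = 2.6435.
Mean = β/(α−1) = 30.4/9.5 = 3.2000.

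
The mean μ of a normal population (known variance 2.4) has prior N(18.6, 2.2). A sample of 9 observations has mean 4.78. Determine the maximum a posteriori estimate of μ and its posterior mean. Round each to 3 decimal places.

μ_MAP = 6.274, E[μ|data] = 6.274

Posterior for μ is Normal. Precision-weighted mean: (1/2.2·18.6 + 9/2.4·4.78) / (1/2.2 + 9/2.4) = 6.274.
A Normal posterior is symmetric, so mode = mean.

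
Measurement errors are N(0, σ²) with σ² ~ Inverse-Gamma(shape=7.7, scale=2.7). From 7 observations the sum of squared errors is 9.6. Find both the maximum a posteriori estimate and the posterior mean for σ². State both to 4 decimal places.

Posterior: Inverse-Gamma(shape = 7.7+7/2 = 11.2, scale = 2.7+9.6/2 = 7.5).
Mode = β/(α+1) = 7.5/12.2 = 0.6148.
Mean = β/(α−1) = 7.5/10.2 = 0.7353.

MAP: 0.6148. Posterior mean: 0.7353.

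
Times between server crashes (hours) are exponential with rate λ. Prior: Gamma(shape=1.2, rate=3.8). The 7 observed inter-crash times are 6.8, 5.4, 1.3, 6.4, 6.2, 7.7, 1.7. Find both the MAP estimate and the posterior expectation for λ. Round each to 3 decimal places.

Σ times = 35.5. Posterior: Gamma(shape = 1.2+7 = 8.2, rate = 3.8+35.5 = 39.3).
Mode = (α−1)/β = 7.2/39.3 = 0.183.
Mean = α/β = 8.2/39.3 = 0.209.

MAP: 0.183. Posterior mean: 0.209.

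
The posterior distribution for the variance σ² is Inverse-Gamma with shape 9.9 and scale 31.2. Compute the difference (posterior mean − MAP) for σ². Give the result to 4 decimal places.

Mode = β/(α+1) = 31.2/10.9 = 2.8624.
Mean = β/(α−1) = 31.2/8.9 = 3.5056.
Difference = 3.5056 − 2.8624 = 0.6432.
The posterior is right-skewed, so the mean exceeds the mode.

0.6432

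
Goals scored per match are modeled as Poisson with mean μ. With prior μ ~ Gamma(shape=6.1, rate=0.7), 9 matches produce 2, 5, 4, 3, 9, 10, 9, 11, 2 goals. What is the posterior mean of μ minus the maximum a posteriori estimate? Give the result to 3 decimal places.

Σ counts = 55. Posterior: Gamma(shape = 6.1+55 = 61.1, rate = 0.7+9 = 9.7).
Mode = (α−1)/β = 60.1/9.7 = 6.196.
Mean = α/β = 61.1/9.7 = 6.299.
Difference = 6.299 − 6.196 = 0.103.
The posterior is right-skewed, so the mean exceeds the mode.

0.103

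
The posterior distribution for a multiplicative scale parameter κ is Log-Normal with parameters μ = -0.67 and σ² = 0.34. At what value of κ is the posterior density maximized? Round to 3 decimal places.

Mode = exp(μ − σ²) = exp(-1.01) = 0.364.
Mean = exp(μ + σ²/2) = exp(-0.500) = 0.607.
This is the posterior mode — the MAP estimate.

0.364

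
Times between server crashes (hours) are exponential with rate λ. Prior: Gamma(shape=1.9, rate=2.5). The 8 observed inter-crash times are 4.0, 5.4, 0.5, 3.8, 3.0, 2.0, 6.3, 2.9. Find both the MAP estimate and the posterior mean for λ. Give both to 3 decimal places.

MAP estimate = 0.293, posterior mean = 0.326

Σ times = 27.9. Posterior: Gamma(shape = 1.9+8 = 9.9, rate = 2.5+27.9 = 30.4).
Mode = (α−1)/β = 8.9/30.4 = 0.293.
Mean = α/β = 9.9/30.4 = 0.326.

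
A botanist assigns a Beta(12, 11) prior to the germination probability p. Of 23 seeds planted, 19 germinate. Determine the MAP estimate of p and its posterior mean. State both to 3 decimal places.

Posterior: Beta(12+19, 11+4) = Beta(31, 15).
Mode = (31−1)/(31+15−2) = 30/44 = 0.682.
Mean = 31/(31+15) = 31/46 = 0.674.

MAP = 0.682, posterior mean = 0.674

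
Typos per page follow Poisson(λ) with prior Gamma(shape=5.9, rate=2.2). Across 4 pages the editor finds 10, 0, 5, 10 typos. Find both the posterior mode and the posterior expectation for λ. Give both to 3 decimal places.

MAP: 4.823. Posterior mean: 4.984.

Σ counts = 25. Posterior: Gamma(shape = 5.9+25 = 30.9, rate = 2.2+4 = 6.2).
Mode = (α−1)/β = 29.9/6.2 = 4.823.
Mean = α/β = 30.9/6.2 = 4.984.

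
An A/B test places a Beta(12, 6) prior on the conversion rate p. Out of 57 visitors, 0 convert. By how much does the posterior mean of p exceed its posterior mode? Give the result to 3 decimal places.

Posterior: Beta(12+0, 6+57) = Beta(12, 63).
Mode = (12−1)/(12+63−2) = 11/73 = 0.151.
Mean = 12/(12+63) = 12/75 = 0.160.
Difference = 0.160 − 0.151 = 0.009.

0.009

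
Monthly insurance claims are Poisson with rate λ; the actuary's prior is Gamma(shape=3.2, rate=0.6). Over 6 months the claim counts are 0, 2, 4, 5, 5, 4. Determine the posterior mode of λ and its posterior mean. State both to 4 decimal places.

Σ counts = 20. Posterior: Gamma(shape = 3.2+20 = 23.2, rate = 0.6+6 = 6.6).
Mode = (α−1)/β = 22.2/6.6 = 3.3636.
Mean = α/β = 23.2/6.6 = 3.5152.

posterior mode = 3.3636, posterior mean = 3.5152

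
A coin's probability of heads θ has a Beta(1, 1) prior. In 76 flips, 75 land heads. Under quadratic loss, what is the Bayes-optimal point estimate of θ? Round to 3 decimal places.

Posterior: Beta(1+75, 1+1) = Beta(76, 2).
Mode = (76−1)/(76+2−2) = 75/76 = 0.987.
With a flat prior the MAP equals the MLE, 75/76.
Mean = 76/(76+2) = 76/78 = 0.974.
Quadratic loss ⇒ the optimal estimator is the posterior mean.

0.974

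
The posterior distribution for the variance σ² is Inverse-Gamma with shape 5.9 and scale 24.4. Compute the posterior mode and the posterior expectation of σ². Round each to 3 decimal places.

MAP = 3.536, posterior mean = 4.980

Mode = β/(α+1) = 24.4/6.9 = 3.536.
Mean = β/(α−1) = 24.4/4.9 = 4.980.
The mean is pulled above the mode by the posterior's right skew.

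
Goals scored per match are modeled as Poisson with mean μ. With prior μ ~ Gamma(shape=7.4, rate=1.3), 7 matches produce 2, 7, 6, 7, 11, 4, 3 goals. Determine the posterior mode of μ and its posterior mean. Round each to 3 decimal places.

MAP = 5.590; posterior mean = 5.711

Σ counts = 40. Posterior: Gamma(shape = 7.4+40 = 47.4, rate = 1.3+7 = 8.3).
Mode = (α−1)/β = 46.4/8.3 = 5.590.
Mean = α/β = 47.4/8.3 = 5.711.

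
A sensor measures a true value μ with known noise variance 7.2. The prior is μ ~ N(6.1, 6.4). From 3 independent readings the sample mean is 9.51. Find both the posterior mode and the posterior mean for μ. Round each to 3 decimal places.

Posterior for μ is Normal. Precision-weighted mean: (1/6.4·6.1 + 3/7.2·9.51) / (1/6.4 + 3/7.2) = 8.580.
A Normal posterior is symmetric, so mode = mean.

μ_MAP = 8.580, E[μ|data] = 8.580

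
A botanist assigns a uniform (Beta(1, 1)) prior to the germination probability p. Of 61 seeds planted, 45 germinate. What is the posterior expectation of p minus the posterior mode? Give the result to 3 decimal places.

Posterior: Beta(1+45, 1+16) = Beta(46, 17).
Mode = (46−1)/(46+17−2) = 45/61 = 0.738.
With a flat prior the MAP equals the MLE, 45/61.
Mean = 46/(46+17) = 46/63 = 0.730.
Difference = 0.730 − 0.738 = -0.008.
The posterior is left-skewed, so the mode exceeds the mean.

-0.008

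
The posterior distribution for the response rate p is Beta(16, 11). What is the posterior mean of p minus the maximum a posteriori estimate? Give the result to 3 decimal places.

-0.007

Mode = (16−1)/(16+11−2) = 15/25 = 0.600.
Mean = 16/(16+11) = 16/27 = 0.593.
Difference = 0.593 − 0.600 = -0.007.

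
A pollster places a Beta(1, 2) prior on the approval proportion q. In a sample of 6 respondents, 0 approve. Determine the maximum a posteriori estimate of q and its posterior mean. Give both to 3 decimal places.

MAP: 0.000. Posterior mean: 0.111.

Posterior: Beta(1+0, 2+6) = Beta(1, 8).
Since α = 1 ≤ 1 and β > 1, the Beta density is monotone decreasing on [0,1]; the mode is at 0.
Mean = 1/(1+8) = 0.111.
The mean is pulled above the mode by the posterior's right skew.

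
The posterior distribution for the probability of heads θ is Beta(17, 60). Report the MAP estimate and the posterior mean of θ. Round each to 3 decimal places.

Mode = (17−1)/(17+60−2) = 16/75 = 0.213.
Mean = 17/(17+60) = 17/77 = 0.221.
The mean is pulled above the mode by the posterior's right skew.

MAP: 0.213. Posterior mean: 0.221.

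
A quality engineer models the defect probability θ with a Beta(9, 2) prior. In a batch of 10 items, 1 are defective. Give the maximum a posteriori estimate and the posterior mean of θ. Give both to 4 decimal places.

Posterior: Beta(9+1, 2+9) = Beta(10, 11).
Mode = (10−1)/(10+11−2) = 9/19 = 0.4737.
Mean = 10/(10+11) = 10/21 = 0.4762.

MAP: 0.4737. Posterior mean: 0.4762.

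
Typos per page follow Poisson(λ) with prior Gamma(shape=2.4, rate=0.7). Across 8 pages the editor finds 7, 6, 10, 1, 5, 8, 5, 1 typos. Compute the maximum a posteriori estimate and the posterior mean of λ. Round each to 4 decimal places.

maximum a posteriori estimate = 5.1034, posterior mean = 5.2184

Σ counts = 43. Posterior: Gamma(shape = 2.4+43 = 45.4, rate = 0.7+8 = 8.7).
Mode = (α−1)/β = 44.4/8.7 = 5.1034.
Mean = α/β = 45.4/8.7 = 5.2184.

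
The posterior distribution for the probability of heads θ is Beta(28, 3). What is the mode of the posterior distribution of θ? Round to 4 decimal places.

Mode = (28−1)/(28+3−2) = 27/29 = 0.9310.
Mean = 28/(28+3) = 28/31 = 0.9032.
This is the posterior mode — the MAP estimate.

0.9310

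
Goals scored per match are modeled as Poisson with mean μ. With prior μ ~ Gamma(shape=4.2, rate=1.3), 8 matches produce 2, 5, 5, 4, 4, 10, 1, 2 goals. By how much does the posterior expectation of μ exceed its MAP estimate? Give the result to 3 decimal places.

0.108

Σ counts = 33. Posterior: Gamma(shape = 4.2+33 = 37.2, rate = 1.3+8 = 9.3).
Mode = (α−1)/β = 36.2/9.3 = 3.892.
Mean = α/β = 37.2/9.3 = 4.000.
Difference = 4.000 − 3.892 = 0.108.
Mean > mode: the posterior has a right tail.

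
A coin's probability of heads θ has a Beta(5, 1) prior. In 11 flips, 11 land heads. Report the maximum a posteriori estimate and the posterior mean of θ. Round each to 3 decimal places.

Posterior: Beta(5+11, 1+0) = Beta(16, 1).
Since β = 1 ≤ 1 and α > 1, the Beta density is monotone increasing on [0,1]; the mode is at 1.
Mean = 16/(16+1) = 0.941.
The mean is pulled below the mode by the posterior's left skew.

MAP = 1.000, posterior mean = 0.941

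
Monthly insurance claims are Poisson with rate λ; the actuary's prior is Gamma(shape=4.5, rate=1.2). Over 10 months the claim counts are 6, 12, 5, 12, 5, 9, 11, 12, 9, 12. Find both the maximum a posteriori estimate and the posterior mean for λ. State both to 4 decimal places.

MAP: 8.6161. Posterior mean: 8.7054.

Σ counts = 93. Posterior: Gamma(shape = 4.5+93 = 97.5, rate = 1.2+10 = 11.2).
Mode = (α−1)/β = 96.5/11.2 = 8.6161.
Mean = α/β = 97.5/11.2 = 8.7054.
Right-skewed posterior ⇒ mode < mean.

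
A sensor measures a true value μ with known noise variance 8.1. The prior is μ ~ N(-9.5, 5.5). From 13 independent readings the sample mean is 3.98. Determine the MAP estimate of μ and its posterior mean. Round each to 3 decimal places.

Posterior for μ is Normal. Precision-weighted mean: (1/5.5·-9.5 + 13/8.1·3.98) / (1/5.5 + 13/8.1) = 2.608.
A Normal posterior is symmetric, so mode = mean.

MAP = 2.608; posterior mean = 2.608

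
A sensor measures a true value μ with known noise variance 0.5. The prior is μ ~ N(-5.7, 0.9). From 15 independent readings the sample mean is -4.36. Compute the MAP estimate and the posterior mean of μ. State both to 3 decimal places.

Posterior for μ is Normal. Precision-weighted mean: (1/0.9·-5.7 + 15/0.5·-4.36) / (1/0.9 + 15/0.5) = -4.408.
A Normal posterior is symmetric, so mode = mean.

MAP = -4.408, posterior mean = -4.408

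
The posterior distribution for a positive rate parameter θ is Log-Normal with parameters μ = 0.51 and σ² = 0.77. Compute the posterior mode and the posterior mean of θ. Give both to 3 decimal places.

posterior mode = 0.771, posterior mean = 2.447

Mode = exp(μ − σ²) = exp(-0.26) = 0.771.
Mean = exp(μ + σ²/2) = exp(0.895) = 2.447.
Right-skewed posterior ⇒ mode < mean.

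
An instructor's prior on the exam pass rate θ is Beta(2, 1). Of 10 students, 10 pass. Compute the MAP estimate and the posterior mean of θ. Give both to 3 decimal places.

Posterior: Beta(2+10, 1+0) = Beta(12, 1).
Since β = 1 ≤ 1 and α > 1, the Beta density is monotone increasing on [0,1]; the mode is at 1.
Mean = 12/(12+1) = 0.923.

MAP: 1.000. Posterior mean: 0.923.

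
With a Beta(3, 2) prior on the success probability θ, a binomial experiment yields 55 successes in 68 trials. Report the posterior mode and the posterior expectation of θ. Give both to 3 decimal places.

MAP: 0.803. Posterior mean: 0.795.

Posterior: Beta(3+55, 2+13) = Beta(58, 15).
Mode = (58−1)/(58+15−2) = 57/71 = 0.803.
Mean = 58/(58+15) = 58/73 = 0.795.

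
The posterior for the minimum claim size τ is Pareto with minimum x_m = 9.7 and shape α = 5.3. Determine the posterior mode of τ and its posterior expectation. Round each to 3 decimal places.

The Pareto density is strictly decreasing on [x_m, ∞), so the mode is x_m = 9.700.
Mean = α·x_m/(α−1) = 5.3·9.7/4.3 = 11.956.

posterior mode = 9.700, posterior expectation = 11.956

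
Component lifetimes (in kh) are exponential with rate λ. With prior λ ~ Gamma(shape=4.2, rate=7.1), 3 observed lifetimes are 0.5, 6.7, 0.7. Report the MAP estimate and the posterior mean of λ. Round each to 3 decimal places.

Σ times = 7.9. Posterior: Gamma(shape = 4.2+3 = 7.2, rate = 7.1+7.9 = 15.0).
Mode = (α−1)/β = 6.2/15.0 = 0.413.
Mean = α/β = 7.2/15.0 = 0.480.

MAP = 0.413, posterior mean = 0.480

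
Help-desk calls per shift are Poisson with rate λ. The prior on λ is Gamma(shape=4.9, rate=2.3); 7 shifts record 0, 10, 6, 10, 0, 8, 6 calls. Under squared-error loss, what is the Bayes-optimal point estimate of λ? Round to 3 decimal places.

Σ counts = 40. Posterior: Gamma(shape = 4.9+40 = 44.9, rate = 2.3+7 = 9.3).
Mode = (α−1)/β = 43.9/9.3 = 4.720.
Mean = α/β = 44.9/9.3 = 4.828.
Squared-error loss ⇒ the optimal estimator is the posterior mean.

4.828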